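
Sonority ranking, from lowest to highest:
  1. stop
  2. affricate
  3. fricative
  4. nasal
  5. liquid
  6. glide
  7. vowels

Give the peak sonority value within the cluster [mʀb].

/m/: nasal = 4.
/ʀ/: liquid = 5.
/b/: stop = 1.
The maximum is 5.

5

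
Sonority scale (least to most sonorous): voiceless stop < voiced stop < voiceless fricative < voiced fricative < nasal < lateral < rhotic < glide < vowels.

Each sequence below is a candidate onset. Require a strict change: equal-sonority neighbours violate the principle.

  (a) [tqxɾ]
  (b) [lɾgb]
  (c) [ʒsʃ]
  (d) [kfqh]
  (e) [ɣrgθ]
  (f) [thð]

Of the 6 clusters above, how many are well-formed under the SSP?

(a) 1-1-3-7 → violates
(b) 6-7-2-2 → violates
(c) 4-3-3 → violates
(d) 1-3-1-3 → violates
(e) 4-7-2-3 → violates
(f) 1-3-4 → obeys

1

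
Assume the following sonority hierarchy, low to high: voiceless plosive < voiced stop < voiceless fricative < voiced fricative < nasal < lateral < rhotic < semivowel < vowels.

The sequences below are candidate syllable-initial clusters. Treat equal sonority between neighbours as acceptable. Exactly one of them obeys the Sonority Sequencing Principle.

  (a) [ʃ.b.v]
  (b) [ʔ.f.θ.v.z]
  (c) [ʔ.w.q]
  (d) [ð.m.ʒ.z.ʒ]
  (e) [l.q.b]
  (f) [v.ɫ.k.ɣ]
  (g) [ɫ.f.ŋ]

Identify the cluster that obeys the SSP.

b

(a) 3-2-4 → violates
(b) 1-3-3-4-4 → obeys
(c) 1-8-1 → violates
(d) 4-5-4-4-4 → violates
(e) 6-1-2 → violates
(f) 4-6-1-4 → violates
(g) 6-3-5 → violates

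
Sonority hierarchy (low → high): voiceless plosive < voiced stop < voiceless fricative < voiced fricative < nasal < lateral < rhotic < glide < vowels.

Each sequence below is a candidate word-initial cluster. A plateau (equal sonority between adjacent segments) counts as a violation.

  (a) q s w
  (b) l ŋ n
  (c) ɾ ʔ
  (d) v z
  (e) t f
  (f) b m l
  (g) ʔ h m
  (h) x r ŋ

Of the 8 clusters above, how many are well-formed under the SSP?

4

(a) sonority 1-3-8: well-formed.
(b) sonority 6-5-5: ill-formed.
(c) sonority 7-1: ill-formed.
(d) sonority 4-4: ill-formed.
(e) sonority 1-3: well-formed.
(f) sonority 2-5-6: well-formed.
(g) sonority 1-3-5: well-formed.
(h) sonority 3-7-5: ill-formed.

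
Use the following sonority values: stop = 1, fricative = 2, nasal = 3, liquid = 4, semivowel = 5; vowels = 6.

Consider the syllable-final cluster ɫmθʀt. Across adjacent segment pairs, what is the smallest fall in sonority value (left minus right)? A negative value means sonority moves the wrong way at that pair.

/ɫ/: liquid = 4.
/m/: nasal = 3.
/θ/: fricative = 2.
/ʀ/: liquid = 4.
/t/: stop = 1.
/ɫ/→/m/: change +1.
/m/→/θ/: change +1.
/θ/→/ʀ/: change -2.
/ʀ/→/t/: change +3.
Minimum = -2.

-2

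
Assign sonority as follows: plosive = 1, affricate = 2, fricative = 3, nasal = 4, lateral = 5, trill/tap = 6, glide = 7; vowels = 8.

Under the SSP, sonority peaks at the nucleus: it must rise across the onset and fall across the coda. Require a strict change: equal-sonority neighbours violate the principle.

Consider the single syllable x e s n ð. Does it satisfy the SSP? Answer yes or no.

Onset: /x/ is a fricative (sonority 3); then the nucleus /e/ (sonority 8).
Onset profile 3-8 — rises to the nucleus.
Coda: /s/ is a fricative (sonority 3), /n/ is a nasal (sonority 4), /ð/ is a fricative (sonority 3).
Coda profile 8-3-4-3 — does not strictly fall throughout.

no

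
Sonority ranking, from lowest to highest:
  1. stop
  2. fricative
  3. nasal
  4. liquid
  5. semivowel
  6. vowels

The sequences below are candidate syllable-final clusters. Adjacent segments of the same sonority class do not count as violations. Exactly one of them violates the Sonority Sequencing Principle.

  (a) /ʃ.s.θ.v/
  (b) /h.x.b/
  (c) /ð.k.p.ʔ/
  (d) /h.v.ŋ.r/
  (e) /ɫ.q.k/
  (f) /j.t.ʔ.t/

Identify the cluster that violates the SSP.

(a) 2-2-2-2 → obeys
(b) 2-2-1 → obeys
(c) 2-1-1-1 → obeys
(d) 2-2-3-4 → violates
(e) 4-1-1 → obeys
(f) 5-1-1-1 → obeys

d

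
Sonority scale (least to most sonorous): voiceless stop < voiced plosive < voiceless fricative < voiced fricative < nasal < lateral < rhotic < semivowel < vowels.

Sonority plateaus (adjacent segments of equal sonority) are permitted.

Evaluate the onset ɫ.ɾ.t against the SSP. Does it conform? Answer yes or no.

no

/ɫ/ — lateral, sonority 6.
/ɾ/ — rhotic, sonority 7.
/t/ — voiceless stop, sonority 1.
The profile is 6-7-1. Between /ɾ/ (7) and /t/ (1) sonority does not rise, so the cluster violates the SSP.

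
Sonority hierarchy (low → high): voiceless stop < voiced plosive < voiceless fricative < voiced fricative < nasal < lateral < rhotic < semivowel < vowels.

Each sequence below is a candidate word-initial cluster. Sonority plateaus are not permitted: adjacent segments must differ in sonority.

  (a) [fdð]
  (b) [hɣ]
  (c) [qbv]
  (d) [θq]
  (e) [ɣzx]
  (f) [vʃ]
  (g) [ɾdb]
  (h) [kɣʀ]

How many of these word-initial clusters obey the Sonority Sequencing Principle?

3

(a) [fdð]: profile 3-2-4 — violates.
(b) [hɣ]: profile 3-4 — obeys.
(c) [qbv]: profile 1-2-4 — obeys.
(d) [θq]: profile 3-1 — violates.
(e) [ɣzx]: profile 4-4-3 — violates.
(f) [vʃ]: profile 4-3 — violates.
(g) [ɾdb]: profile 7-2-2 — violates.
(h) [kɣʀ]: profile 1-4-7 — obeys.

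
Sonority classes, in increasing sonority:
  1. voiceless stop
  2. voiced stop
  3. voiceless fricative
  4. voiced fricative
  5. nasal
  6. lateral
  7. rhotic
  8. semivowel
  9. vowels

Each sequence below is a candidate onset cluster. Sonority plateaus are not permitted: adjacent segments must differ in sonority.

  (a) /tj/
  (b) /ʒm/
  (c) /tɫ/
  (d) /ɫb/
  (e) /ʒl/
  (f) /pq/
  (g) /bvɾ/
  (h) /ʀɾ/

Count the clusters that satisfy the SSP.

5

(a) sonority 1-8: well-formed.
(b) sonority 4-5: well-formed.
(c) sonority 1-6: well-formed.
(d) sonority 6-2: ill-formed.
(e) sonority 4-6: well-formed.
(f) sonority 1-1: ill-formed.
(g) sonority 2-4-7: well-formed.
(h) sonority 7-7: ill-formed.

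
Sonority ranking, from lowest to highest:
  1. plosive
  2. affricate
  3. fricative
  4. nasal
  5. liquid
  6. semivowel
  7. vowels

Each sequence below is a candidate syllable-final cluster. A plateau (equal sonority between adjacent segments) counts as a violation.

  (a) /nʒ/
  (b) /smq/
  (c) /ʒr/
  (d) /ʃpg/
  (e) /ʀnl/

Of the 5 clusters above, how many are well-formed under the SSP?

1

(a) /nʒ/: profile 4-3 — obeys.
(b) /smq/: profile 3-4-1 — violates.
(c) /ʒr/: profile 3-5 — violates.
(d) /ʃpg/: profile 3-1-1 — violates.
(e) /ʀnl/: profile 5-4-5 — violates.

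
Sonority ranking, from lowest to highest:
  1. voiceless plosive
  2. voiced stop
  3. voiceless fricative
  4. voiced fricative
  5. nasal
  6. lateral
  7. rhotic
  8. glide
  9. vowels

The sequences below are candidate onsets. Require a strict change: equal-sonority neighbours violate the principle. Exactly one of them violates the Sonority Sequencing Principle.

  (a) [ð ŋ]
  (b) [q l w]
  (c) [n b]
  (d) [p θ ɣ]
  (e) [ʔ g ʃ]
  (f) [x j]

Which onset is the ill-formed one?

c

(a) 4-5 → obeys
(b) 1-6-8 → obeys
(c) 5-2 → violates
(d) 1-3-4 → obeys
(e) 1-2-3 → obeys
(f) 3-8 → obeys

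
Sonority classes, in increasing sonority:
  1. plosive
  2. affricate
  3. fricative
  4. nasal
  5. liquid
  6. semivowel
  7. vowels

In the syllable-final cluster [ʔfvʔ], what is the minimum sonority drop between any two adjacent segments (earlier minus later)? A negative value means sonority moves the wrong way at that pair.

-2

/ʔ/ — plosive, sonority 1.
/f/ — fricative, sonority 3.
/v/ — fricative, sonority 3.
/ʔ/ — plosive, sonority 1.
/ʔ/→/f/: change -2.
/f/→/v/: change +0.
/v/→/ʔ/: change +2.
Minimum = -2.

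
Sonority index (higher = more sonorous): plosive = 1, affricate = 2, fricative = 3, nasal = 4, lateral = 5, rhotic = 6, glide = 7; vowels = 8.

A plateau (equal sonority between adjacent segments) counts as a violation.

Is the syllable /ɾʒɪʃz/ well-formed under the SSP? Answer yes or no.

Onset: /ɾ/ is a rhotic (sonority 6), /ʒ/ is a fricative (sonority 3); then the nucleus /ɪ/ (sonority 8).
Onset profile 6-3-8 — does not strictly rise throughout.
Coda: /ʃ/ is a fricative (sonority 3), /z/ is a fricative (sonority 3).
Coda profile 8-3-3 — does not strictly fall throughout.

no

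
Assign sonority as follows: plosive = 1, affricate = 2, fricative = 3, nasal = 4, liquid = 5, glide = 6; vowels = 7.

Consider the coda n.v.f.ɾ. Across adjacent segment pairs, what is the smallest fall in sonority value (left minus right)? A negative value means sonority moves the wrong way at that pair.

-2

/n/ — nasal, sonority 4.
/v/ — fricative, sonority 3.
/f/ — fricative, sonority 3.
/ɾ/ — liquid, sonority 5.
/n/→/v/: change +1.
/v/→/f/: change +0.
/f/→/ɾ/: change -2.
Minimum = -2.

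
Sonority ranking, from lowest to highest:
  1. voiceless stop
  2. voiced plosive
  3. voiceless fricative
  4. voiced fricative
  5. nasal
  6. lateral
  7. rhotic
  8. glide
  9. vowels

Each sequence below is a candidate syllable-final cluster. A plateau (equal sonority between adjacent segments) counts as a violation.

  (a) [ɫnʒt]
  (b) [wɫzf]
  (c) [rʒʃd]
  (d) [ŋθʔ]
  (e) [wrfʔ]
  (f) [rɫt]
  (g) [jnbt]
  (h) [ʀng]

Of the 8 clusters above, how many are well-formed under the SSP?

(a) 6-5-4-1 → obeys
(b) 8-6-4-3 → obeys
(c) 7-4-3-2 → obeys
(d) 5-3-1 → obeys
(e) 8-7-3-1 → obeys
(f) 7-6-1 → obeys
(g) 8-5-2-1 → obeys
(h) 7-5-2 → obeys

8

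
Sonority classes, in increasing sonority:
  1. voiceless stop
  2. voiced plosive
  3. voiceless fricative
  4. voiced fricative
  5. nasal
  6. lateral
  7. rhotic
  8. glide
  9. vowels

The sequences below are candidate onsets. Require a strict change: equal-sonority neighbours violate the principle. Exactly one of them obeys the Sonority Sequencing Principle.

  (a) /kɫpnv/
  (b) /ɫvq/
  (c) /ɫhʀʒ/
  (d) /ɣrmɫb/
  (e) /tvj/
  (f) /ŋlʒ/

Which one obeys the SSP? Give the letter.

e

(a) 1-6-1-5-4 → violates
(b) 6-4-1 → violates
(c) 6-3-7-4 → violates
(d) 4-7-5-6-2 → violates
(e) 1-4-8 → obeys
(f) 5-6-4 → violates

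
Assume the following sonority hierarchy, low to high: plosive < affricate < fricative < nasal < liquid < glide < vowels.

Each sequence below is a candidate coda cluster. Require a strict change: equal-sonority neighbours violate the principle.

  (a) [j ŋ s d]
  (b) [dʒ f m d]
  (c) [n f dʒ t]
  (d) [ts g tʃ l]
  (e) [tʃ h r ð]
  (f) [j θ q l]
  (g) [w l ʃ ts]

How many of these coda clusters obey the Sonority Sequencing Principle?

(a) 6-4-3-1 → obeys
(b) 2-3-4-1 → violates
(c) 4-3-2-1 → obeys
(d) 2-1-2-5 → violates
(e) 2-3-5-3 → violates
(f) 6-3-1-5 → violates
(g) 6-5-3-2 → obeys

3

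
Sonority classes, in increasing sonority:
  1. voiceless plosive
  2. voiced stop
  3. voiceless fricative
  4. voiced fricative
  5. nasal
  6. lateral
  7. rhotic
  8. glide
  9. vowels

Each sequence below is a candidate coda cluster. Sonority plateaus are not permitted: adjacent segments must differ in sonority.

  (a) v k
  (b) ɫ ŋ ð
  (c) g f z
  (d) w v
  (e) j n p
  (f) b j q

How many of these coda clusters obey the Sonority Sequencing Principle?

4

(a) sonority 4-1: well-formed.
(b) sonority 6-5-4: well-formed.
(c) sonority 2-3-4: ill-formed.
(d) sonority 8-4: well-formed.
(e) sonority 8-5-1: well-formed.
(f) sonority 2-8-1: ill-formed.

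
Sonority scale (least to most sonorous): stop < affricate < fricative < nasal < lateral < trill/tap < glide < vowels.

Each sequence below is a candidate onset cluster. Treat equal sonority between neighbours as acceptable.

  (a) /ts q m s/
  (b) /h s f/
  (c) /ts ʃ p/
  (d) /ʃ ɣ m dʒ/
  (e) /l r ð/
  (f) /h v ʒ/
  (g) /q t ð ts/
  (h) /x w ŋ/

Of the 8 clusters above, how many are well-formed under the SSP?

(a) /ts q m s/: profile 2-1-4-3 — violates.
(b) /h s f/: profile 3-3-3 — obeys.
(c) /ts ʃ p/: profile 2-3-1 — violates.
(d) /ʃ ɣ m dʒ/: profile 3-3-4-2 — violates.
(e) /l r ð/: profile 5-6-3 — violates.
(f) /h v ʒ/: profile 3-3-3 — obeys.
(g) /q t ð ts/: profile 1-1-3-2 — violates.
(h) /x w ŋ/: profile 3-7-4 — violates.

2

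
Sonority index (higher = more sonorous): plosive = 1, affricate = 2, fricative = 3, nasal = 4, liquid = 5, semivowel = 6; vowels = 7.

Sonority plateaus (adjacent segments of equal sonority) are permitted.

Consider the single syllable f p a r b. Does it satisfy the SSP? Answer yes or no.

no

Onset: /f/ is a fricative (sonority 3), /p/ is a plosive (sonority 1); then the nucleus /a/ (sonority 7).
Onset profile 3-1-7 — does not rise throughout.
Coda: /r/ is a liquid (sonority 5), /b/ is a plosive (sonority 1).
Coda profile 7-5-1 — falls from the nucleus.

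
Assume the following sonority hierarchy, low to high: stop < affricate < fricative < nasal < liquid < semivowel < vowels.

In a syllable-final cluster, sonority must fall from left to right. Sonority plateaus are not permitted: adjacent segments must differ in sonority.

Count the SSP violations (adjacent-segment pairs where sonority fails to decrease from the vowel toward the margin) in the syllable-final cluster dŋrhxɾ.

4

/d/ — stop, sonority 1.
/ŋ/ — nasal, sonority 4.
/r/ — liquid, sonority 5.
/h/ — fricative, sonority 3.
/x/ — fricative, sonority 3.
/ɾ/ — liquid, sonority 5.
/d/→/ŋ/: 1→4 (does not fall) — violation.
/ŋ/→/r/: 4→5 (does not fall) — violation.
/r/→/h/: 5→3 (falls) — ok.
/h/→/x/: 3→3 (plateau) — violation.
/x/→/ɾ/: 3→5 (does not fall) — violation.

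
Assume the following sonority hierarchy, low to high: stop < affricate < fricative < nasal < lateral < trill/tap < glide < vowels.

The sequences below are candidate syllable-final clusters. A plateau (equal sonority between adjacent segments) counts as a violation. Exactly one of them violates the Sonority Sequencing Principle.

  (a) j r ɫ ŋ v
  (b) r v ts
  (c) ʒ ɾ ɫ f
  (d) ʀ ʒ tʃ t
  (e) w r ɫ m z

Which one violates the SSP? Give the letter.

(a) j r ɫ ŋ v: profile 7-6-5-4-3 — obeys.
(b) r v ts: profile 6-3-2 — obeys.
(c) ʒ ɾ ɫ f: profile 3-6-5-3 — violates.
(d) ʀ ʒ tʃ t: profile 6-3-2-1 — obeys.
(e) w r ɫ m z: profile 7-6-5-4-3 — obeys.

c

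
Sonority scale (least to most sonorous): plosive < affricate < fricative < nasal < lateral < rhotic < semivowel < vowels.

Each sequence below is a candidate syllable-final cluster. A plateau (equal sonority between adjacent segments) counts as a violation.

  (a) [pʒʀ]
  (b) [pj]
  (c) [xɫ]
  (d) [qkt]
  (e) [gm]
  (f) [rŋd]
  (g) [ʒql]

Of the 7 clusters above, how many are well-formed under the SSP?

1

(a) [pʒʀ]: profile 1-3-6 — violates.
(b) [pj]: profile 1-7 — violates.
(c) [xɫ]: profile 3-5 — violates.
(d) [qkt]: profile 1-1-1 — violates.
(e) [gm]: profile 1-4 — violates.
(f) [rŋd]: profile 6-4-1 — obeys.
(g) [ʒql]: profile 3-1-5 — violates.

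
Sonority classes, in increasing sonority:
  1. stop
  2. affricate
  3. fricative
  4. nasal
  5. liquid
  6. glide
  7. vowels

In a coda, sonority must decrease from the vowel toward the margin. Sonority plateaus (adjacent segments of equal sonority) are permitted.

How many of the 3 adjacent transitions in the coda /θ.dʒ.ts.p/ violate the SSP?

0

/θ/ — fricative, sonority 3.
/dʒ/ — affricate, sonority 2.
/ts/ — affricate, sonority 2.
/p/ — stop, sonority 1.
/θ/→/dʒ/: 3→2 (falls) — ok.
/dʒ/→/ts/: 2→2 (plateau, allowed) — ok.
/ts/→/p/: 2→1 (falls) — ok.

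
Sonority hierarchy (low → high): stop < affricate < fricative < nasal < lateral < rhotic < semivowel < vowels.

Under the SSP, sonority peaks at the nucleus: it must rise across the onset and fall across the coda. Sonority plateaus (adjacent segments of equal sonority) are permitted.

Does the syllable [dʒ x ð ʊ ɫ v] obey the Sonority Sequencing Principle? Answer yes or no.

Onset: /dʒ/ is an affricate (sonority 2), /x/ is a fricative (sonority 3), /ð/ is a fricative (sonority 3); then the nucleus /ʊ/ (sonority 8).
Onset profile 2-3-3-8 — rises to the nucleus.
Coda: /ɫ/ is a lateral (sonority 5), /v/ is a fricative (sonority 3).
Coda profile 8-5-3 — falls from the nucleus.

yes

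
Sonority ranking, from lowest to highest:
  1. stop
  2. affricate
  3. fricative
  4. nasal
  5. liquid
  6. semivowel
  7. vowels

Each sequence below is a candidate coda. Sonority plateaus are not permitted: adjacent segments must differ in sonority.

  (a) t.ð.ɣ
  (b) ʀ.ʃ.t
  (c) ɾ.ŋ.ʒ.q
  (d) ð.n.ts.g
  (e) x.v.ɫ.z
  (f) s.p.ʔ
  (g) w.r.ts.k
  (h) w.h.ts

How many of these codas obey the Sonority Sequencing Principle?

(a) 1-3-3 → violates
(b) 5-3-1 → obeys
(c) 5-4-3-1 → obeys
(d) 3-4-2-1 → violates
(e) 3-3-5-3 → violates
(f) 3-1-1 → violates
(g) 6-5-2-1 → obeys
(h) 6-3-2 → obeys

4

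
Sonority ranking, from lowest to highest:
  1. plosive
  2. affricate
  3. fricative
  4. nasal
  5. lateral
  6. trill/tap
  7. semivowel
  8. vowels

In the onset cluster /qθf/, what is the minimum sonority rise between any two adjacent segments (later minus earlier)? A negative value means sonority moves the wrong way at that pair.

/q/ — plosive, sonority 1.
/θ/ — fricative, sonority 3.
/f/ — fricative, sonority 3.
/q/→/θ/: change +2.
/θ/→/f/: change +0.
Minimum = 0.

0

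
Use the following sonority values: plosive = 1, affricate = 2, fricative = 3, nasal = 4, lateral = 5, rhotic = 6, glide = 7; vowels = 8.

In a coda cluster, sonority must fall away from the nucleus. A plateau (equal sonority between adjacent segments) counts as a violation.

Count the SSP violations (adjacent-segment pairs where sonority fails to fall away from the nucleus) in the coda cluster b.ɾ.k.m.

/b/ is a plosive (sonority 1).
/ɾ/ is a rhotic (sonority 6).
/k/ is a plosive (sonority 1).
/m/ is a nasal (sonority 4).
/b/→/ɾ/: 1→6 (does not fall) — violation.
/ɾ/→/k/: 6→1 (falls) — ok.
/k/→/m/: 1→4 (does not fall) — violation.

2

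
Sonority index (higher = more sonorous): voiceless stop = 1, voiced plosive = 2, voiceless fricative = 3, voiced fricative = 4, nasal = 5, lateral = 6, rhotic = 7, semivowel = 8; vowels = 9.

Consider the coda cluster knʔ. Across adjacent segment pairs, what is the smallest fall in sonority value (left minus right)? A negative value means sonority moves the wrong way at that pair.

/k/ is a voiceless stop (sonority 1).
/n/ is a nasal (sonority 5).
/ʔ/ is a voiceless stop (sonority 1).
/k/→/n/: change -4.
/n/→/ʔ/: change +4.
Minimum = -4.

-4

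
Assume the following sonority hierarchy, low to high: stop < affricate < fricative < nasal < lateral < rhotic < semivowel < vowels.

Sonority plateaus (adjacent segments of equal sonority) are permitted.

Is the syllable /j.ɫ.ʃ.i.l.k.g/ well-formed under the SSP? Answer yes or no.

no

Onset: /j/ is a semivowel (sonority 7), /ɫ/ is a lateral (sonority 5), /ʃ/ is a fricative (sonority 3); then the nucleus /i/ (sonority 8).
Onset profile 7-5-3-8 — does not rise throughout.
Coda: /l/ is a lateral (sonority 5), /k/ is a stop (sonority 1), /g/ is a stop (sonority 1).
Coda profile 8-5-1-1 — falls from the nucleus.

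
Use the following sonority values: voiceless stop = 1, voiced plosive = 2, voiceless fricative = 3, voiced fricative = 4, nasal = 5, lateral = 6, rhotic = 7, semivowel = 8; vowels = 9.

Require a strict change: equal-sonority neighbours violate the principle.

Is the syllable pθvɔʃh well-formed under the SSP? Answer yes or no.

no

Onset: /p/ is a voiceless stop (sonority 1), /θ/ is a voiceless fricative (sonority 3), /v/ is a voiced fricative (sonority 4); then the nucleus /ɔ/ (sonority 9).
Onset profile 1-3-4-9 — rises to the nucleus.
Coda: /ʃ/ is a voiceless fricative (sonority 3), /h/ is a voiceless fricative (sonority 3).
Coda profile 9-3-3 — does not strictly fall throughout.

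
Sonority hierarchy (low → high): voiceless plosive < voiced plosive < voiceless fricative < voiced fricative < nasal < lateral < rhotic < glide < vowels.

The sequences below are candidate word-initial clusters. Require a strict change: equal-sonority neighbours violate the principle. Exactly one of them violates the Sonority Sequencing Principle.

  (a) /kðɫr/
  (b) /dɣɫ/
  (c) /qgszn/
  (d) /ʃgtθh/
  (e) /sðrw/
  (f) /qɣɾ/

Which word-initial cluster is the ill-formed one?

d

(a) 1-4-6-7 → obeys
(b) 2-4-6 → obeys
(c) 1-2-3-4-5 → obeys
(d) 3-2-1-3-3 → violates
(e) 3-4-7-8 → obeys
(f) 1-4-7 → obeys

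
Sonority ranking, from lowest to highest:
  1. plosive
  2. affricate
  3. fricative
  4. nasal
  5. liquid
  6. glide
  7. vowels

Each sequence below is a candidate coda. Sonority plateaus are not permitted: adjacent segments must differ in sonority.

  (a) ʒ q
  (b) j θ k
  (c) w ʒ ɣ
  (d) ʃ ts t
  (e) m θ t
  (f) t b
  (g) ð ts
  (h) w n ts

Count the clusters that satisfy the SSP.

(a) ʒ q: profile 3-1 — obeys.
(b) j θ k: profile 6-3-1 — obeys.
(c) w ʒ ɣ: profile 6-3-3 — violates.
(d) ʃ ts t: profile 3-2-1 — obeys.
(e) m θ t: profile 4-3-1 — obeys.
(f) t b: profile 1-1 — violates.
(g) ð ts: profile 3-2 — obeys.
(h) w n ts: profile 6-4-2 — obeys.

6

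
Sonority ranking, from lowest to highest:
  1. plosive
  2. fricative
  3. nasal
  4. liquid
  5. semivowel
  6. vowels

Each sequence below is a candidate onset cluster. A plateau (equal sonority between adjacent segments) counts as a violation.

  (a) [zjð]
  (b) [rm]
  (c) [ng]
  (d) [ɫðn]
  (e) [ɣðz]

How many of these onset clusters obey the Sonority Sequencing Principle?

0

(a) sonority 2-5-2: ill-formed.
(b) sonority 4-3: ill-formed.
(c) sonority 3-1: ill-formed.
(d) sonority 4-2-3: ill-formed.
(e) sonority 2-2-2: ill-formed.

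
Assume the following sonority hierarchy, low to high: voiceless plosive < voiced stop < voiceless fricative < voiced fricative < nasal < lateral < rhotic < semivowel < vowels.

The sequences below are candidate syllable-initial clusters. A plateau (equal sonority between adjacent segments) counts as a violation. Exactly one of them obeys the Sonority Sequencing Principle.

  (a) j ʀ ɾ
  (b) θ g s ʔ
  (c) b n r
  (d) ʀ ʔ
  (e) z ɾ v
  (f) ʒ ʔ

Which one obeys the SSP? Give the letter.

(a) sonority 8-7-7: ill-formed.
(b) sonority 3-2-3-1: ill-formed.
(c) sonority 2-5-7: well-formed.
(d) sonority 7-1: ill-formed.
(e) sonority 4-7-4: ill-formed.
(f) sonority 4-1: ill-formed.

c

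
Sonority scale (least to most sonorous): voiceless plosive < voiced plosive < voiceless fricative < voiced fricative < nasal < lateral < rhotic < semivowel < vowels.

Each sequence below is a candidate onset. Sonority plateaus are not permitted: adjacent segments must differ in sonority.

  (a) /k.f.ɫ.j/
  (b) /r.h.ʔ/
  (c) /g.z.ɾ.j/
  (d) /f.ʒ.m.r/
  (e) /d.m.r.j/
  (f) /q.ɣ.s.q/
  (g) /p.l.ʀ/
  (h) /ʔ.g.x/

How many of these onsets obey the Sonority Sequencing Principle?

6

(a) sonority 1-3-6-8: well-formed.
(b) sonority 7-3-1: ill-formed.
(c) sonority 2-4-7-8: well-formed.
(d) sonority 3-4-5-7: well-formed.
(e) sonority 2-5-7-8: well-formed.
(f) sonority 1-4-3-1: ill-formed.
(g) sonority 1-6-7: well-formed.
(h) sonority 1-2-3: well-formed.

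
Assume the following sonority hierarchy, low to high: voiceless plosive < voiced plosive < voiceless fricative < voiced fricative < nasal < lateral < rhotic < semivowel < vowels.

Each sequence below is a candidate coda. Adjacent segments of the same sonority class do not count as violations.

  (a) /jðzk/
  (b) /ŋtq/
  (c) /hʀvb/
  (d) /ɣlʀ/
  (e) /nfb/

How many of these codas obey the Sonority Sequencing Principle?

(a) sonority 8-4-4-1: well-formed.
(b) sonority 5-1-1: well-formed.
(c) sonority 3-7-4-2: ill-formed.
(d) sonority 4-6-7: ill-formed.
(e) sonority 5-3-2: well-formed.

3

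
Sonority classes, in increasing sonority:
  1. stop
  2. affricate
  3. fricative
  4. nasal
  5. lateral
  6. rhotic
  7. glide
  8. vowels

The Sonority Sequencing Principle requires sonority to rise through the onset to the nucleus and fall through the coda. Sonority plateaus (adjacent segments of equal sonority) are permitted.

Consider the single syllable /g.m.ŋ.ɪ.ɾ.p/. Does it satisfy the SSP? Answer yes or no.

yes

Onset: /g/ is a stop (sonority 1), /m/ is a nasal (sonority 4), /ŋ/ is a nasal (sonority 4); then the nucleus /ɪ/ (sonority 8).
Onset profile 1-4-4-8 — rises to the nucleus.
Coda: /ɾ/ is a rhotic (sonority 6), /p/ is a stop (sonority 1).
Coda profile 8-6-1 — falls from the nucleus.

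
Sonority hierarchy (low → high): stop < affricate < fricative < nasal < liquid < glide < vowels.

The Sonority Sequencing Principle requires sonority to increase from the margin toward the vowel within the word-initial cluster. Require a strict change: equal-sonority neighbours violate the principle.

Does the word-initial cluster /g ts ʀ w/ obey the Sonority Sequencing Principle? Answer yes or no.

yes

/g/: stop = 1.
/ts/: affricate = 2.
/ʀ/: liquid = 5.
/w/: glide = 6.
The profile 1-2-5-6 strictly rises, so the word-initial cluster satisfies the SSP.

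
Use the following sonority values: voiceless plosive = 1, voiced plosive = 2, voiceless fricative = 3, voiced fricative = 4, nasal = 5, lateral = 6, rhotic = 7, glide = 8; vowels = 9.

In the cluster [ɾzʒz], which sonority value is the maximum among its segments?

7

/ɾ/: rhotic = 7.
/z/: voiced fricative = 4.
/ʒ/: voiced fricative = 4.
/z/: voiced fricative = 4.
The maximum is 7.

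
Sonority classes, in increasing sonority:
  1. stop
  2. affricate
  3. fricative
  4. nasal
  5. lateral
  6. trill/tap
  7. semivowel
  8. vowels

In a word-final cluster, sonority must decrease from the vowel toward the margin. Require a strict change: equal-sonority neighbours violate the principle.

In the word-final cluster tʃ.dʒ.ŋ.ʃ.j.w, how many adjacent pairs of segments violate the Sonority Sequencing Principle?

/tʃ/ is an affricate (sonority 2).
/dʒ/ is an affricate (sonority 2).
/ŋ/ is a nasal (sonority 4).
/ʃ/ is a fricative (sonority 3).
/j/ is a semivowel (sonority 7).
/w/ is a semivowel (sonority 7).
/tʃ/→/dʒ/: 2→2 (plateau) — violation.
/dʒ/→/ŋ/: 2→4 (does not fall) — violation.
/ŋ/→/ʃ/: 4→3 (falls) — ok.
/ʃ/→/j/: 3→7 (does not fall) — violation.
/j/→/w/: 7→7 (plateau) — violation.

4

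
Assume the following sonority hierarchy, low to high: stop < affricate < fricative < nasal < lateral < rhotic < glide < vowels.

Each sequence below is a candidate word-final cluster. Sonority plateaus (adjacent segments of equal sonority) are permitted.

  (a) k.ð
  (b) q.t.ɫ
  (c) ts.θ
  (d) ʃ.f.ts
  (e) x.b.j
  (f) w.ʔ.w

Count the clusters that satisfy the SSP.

(a) k.ð: profile 1-3 — violates.
(b) q.t.ɫ: profile 1-1-5 — violates.
(c) ts.θ: profile 2-3 — violates.
(d) ʃ.f.ts: profile 3-3-2 — obeys.
(e) x.b.j: profile 3-1-7 — violates.
(f) w.ʔ.w: profile 7-1-7 — violates.

1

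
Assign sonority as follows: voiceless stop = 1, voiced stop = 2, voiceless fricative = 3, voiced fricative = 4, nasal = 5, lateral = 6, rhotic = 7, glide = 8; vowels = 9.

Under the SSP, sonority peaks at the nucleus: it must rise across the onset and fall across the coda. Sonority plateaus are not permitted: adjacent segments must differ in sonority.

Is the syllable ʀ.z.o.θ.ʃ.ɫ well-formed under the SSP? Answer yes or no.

no

Onset: /ʀ/ is a rhotic (sonority 7), /z/ is a voiced fricative (sonority 4); then the nucleus /o/ (sonority 9).
Onset profile 7-4-9 — does not strictly rise throughout.
Coda: /θ/ is a voiceless fricative (sonority 3), /ʃ/ is a voiceless fricative (sonority 3), /ɫ/ is a lateral (sonority 6).
Coda profile 9-3-3-6 — does not strictly fall throughout.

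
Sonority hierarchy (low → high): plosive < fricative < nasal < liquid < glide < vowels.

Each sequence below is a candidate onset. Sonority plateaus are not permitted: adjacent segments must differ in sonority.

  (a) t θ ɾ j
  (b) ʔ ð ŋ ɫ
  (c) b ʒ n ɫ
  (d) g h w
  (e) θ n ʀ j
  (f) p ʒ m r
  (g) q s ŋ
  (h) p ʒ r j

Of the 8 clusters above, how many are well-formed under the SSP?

8

(a) t θ ɾ j: profile 1-2-4-5 — obeys.
(b) ʔ ð ŋ ɫ: profile 1-2-3-4 — obeys.
(c) b ʒ n ɫ: profile 1-2-3-4 — obeys.
(d) g h w: profile 1-2-5 — obeys.
(e) θ n ʀ j: profile 2-3-4-5 — obeys.
(f) p ʒ m r: profile 1-2-3-4 — obeys.
(g) q s ŋ: profile 1-2-3 — obeys.
(h) p ʒ r j: profile 1-2-4-5 — obeys.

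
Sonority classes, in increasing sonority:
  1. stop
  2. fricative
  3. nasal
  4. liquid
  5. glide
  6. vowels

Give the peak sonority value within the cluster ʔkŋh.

/ʔ/: stop = 1.
/k/: stop = 1.
/ŋ/: nasal = 3.
/h/: fricative = 2.
The maximum is 3.

3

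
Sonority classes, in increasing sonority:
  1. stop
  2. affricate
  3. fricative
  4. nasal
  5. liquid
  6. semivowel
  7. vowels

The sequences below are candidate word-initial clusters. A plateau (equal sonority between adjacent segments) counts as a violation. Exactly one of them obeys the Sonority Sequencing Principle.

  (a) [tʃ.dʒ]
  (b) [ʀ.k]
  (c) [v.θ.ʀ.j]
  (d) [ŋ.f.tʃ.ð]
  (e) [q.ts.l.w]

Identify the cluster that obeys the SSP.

e

(a) [tʃ.dʒ]: profile 2-2 — violates.
(b) [ʀ.k]: profile 5-1 — violates.
(c) [v.θ.ʀ.j]: profile 3-3-5-6 — violates.
(d) [ŋ.f.tʃ.ð]: profile 4-3-2-3 — violates.
(e) [q.ts.l.w]: profile 1-2-5-6 — obeys.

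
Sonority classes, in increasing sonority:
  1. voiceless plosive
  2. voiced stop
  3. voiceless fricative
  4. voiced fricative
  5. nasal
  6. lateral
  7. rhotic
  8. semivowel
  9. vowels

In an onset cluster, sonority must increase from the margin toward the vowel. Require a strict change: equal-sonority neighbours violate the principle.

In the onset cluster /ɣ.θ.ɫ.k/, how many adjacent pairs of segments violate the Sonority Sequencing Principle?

2

/ɣ/ is a voiced fricative (sonority 4).
/θ/ is a voiceless fricative (sonority 3).
/ɫ/ is a lateral (sonority 6).
/k/ is a voiceless plosive (sonority 1).
/ɣ/→/θ/: 4→3 (does not rise) — violation.
/θ/→/ɫ/: 3→6 (rises) — ok.
/ɫ/→/k/: 6→1 (does not rise) — violation.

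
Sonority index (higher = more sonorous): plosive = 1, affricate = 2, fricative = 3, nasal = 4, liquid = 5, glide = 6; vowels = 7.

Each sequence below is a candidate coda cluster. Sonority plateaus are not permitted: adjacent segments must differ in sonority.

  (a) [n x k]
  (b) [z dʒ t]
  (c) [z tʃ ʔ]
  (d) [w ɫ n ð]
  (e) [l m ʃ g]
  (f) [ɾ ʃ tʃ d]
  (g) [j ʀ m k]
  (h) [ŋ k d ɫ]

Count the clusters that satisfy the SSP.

(a) sonority 4-3-1: well-formed.
(b) sonority 3-2-1: well-formed.
(c) sonority 3-2-1: well-formed.
(d) sonority 6-5-4-3: well-formed.
(e) sonority 5-4-3-1: well-formed.
(f) sonority 5-3-2-1: well-formed.
(g) sonority 6-5-4-1: well-formed.
(h) sonority 4-1-1-5: ill-formed.

7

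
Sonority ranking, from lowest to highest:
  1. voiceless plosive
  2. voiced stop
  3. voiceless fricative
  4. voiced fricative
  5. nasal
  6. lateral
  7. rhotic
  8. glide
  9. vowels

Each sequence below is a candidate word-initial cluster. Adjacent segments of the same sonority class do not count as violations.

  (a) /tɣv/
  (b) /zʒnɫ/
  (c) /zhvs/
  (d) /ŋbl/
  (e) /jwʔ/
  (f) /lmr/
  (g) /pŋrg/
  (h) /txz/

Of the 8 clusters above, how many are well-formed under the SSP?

3

(a) 1-4-4 → obeys
(b) 4-4-5-6 → obeys
(c) 4-3-4-3 → violates
(d) 5-2-6 → violates
(e) 8-8-1 → violates
(f) 6-5-7 → violates
(g) 1-5-7-2 → violates
(h) 1-3-4 → obeys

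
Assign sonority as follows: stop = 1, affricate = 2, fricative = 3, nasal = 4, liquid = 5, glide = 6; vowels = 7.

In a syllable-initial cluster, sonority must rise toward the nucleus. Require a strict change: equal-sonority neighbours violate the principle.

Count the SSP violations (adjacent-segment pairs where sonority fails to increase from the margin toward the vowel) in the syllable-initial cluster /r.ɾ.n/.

2

/r/: liquid = 5.
/ɾ/: liquid = 5.
/n/: nasal = 4.
/r/→/ɾ/: 5→5 (plateau) — violation.
/ɾ/→/n/: 5→4 (does not rise) — violation.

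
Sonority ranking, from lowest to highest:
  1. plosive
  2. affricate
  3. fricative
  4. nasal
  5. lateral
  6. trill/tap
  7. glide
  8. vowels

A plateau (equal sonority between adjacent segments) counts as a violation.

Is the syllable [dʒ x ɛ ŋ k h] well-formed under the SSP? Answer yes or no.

Onset: /dʒ/ is an affricate (sonority 2), /x/ is a fricative (sonority 3); then the nucleus /ɛ/ (sonority 8).
Onset profile 2-3-8 — rises to the nucleus.
Coda: /ŋ/ is a nasal (sonority 4), /k/ is a plosive (sonority 1), /h/ is a fricative (sonority 3).
Coda profile 8-4-1-3 — does not strictly fall throughout.

no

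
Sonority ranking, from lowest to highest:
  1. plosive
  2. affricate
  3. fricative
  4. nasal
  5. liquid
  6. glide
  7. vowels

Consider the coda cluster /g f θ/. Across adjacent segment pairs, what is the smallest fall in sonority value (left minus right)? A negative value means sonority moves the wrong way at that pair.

/g/ is a plosive (sonority 1).
/f/ is a fricative (sonority 3).
/θ/ is a fricative (sonority 3).
/g/→/f/: change -2.
/f/→/θ/: change +0.
Minimum = -2.

-2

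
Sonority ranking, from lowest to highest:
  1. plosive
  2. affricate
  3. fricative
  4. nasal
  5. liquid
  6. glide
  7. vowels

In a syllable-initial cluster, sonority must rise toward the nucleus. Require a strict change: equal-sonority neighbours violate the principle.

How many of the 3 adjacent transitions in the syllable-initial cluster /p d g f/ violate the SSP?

2

/p/ is a plosive (sonority 1).
/d/ is a plosive (sonority 1).
/g/ is a plosive (sonority 1).
/f/ is a fricative (sonority 3).
/p/→/d/: 1→1 (plateau) — violation.
/d/→/g/: 1→1 (plateau) — violation.
/g/→/f/: 1→3 (rises) — ok.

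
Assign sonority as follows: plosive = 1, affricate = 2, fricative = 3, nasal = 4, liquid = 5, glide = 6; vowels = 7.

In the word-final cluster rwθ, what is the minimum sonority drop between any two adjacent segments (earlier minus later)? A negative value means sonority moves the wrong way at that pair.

/r/ — liquid, sonority 5.
/w/ — glide, sonority 6.
/θ/ — fricative, sonority 3.
/r/→/w/: change -1.
/w/→/θ/: change +3.
Minimum = -1.

-1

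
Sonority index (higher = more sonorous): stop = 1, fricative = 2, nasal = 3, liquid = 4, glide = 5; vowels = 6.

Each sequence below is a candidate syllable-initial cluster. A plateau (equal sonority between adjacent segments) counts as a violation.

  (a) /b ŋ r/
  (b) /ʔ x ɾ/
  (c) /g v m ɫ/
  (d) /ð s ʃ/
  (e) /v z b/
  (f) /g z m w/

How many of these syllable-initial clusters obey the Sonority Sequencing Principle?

(a) 1-3-4 → obeys
(b) 1-2-4 → obeys
(c) 1-2-3-4 → obeys
(d) 2-2-2 → violates
(e) 2-2-1 → violates
(f) 1-2-3-5 → obeys

4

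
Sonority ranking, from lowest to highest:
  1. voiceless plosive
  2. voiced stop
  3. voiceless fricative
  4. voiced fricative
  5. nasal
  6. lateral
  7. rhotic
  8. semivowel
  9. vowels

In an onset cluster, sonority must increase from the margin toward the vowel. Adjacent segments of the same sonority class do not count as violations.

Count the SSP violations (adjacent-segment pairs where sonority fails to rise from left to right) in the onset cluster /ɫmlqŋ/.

/ɫ/ — lateral, sonority 6.
/m/ — nasal, sonority 5.
/l/ — lateral, sonority 6.
/q/ — voiceless plosive, sonority 1.
/ŋ/ — nasal, sonority 5.
/ɫ/→/m/: 6→5 (does not rise) — violation.
/m/→/l/: 5→6 (rises) — ok.
/l/→/q/: 6→1 (does not rise) — violation.
/q/→/ŋ/: 1→5 (rises) — ok.

2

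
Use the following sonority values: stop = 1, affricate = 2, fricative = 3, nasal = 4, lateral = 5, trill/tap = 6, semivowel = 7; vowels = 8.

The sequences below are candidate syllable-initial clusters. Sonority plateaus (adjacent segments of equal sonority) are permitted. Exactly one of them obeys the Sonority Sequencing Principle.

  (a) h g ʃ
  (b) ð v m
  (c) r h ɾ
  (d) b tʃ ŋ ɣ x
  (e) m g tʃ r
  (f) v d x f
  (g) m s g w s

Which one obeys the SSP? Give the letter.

b

(a) h g ʃ: profile 3-1-3 — violates.
(b) ð v m: profile 3-3-4 — obeys.
(c) r h ɾ: profile 6-3-6 — violates.
(d) b tʃ ŋ ɣ x: profile 1-2-4-3-3 — violates.
(e) m g tʃ r: profile 4-1-2-6 — violates.
(f) v d x f: profile 3-1-3-3 — violates.
(g) m s g w s: profile 4-3-1-7-3 — violates.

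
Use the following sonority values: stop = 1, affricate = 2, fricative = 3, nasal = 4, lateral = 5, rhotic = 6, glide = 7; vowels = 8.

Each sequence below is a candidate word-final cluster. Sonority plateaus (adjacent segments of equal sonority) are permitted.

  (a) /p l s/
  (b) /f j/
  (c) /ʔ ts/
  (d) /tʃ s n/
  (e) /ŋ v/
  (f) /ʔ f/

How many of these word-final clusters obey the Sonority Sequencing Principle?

1

(a) 1-5-3 → violates
(b) 3-7 → violates
(c) 1-2 → violates
(d) 2-3-4 → violates
(e) 4-3 → obeys
(f) 1-3 → violates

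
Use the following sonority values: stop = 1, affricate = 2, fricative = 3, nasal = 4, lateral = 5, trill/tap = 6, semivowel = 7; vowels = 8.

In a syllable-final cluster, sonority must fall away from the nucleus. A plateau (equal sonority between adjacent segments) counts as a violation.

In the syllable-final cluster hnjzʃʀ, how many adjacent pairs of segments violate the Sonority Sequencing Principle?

/h/ — fricative, sonority 3.
/n/ — nasal, sonority 4.
/j/ — semivowel, sonority 7.
/z/ — fricative, sonority 3.
/ʃ/ — fricative, sonority 3.
/ʀ/ — trill/tap, sonority 6.
/h/→/n/: 3→4 (does not fall) — violation.
/n/→/j/: 4→7 (does not fall) — violation.
/j/→/z/: 7→3 (falls) — ok.
/z/→/ʃ/: 3→3 (plateau) — violation.
/ʃ/→/ʀ/: 3→6 (does not fall) — violation.

4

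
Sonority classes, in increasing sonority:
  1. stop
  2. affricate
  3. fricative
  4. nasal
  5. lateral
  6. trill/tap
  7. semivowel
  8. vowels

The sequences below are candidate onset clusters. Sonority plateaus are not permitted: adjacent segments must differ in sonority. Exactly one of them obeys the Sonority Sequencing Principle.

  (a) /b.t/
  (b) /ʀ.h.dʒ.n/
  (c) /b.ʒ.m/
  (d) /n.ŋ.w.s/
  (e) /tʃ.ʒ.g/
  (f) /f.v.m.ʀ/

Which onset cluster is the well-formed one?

(a) 1-1 → violates
(b) 6-3-2-4 → violates
(c) 1-3-4 → obeys
(d) 4-4-7-3 → violates
(e) 2-3-1 → violates
(f) 3-3-4-6 → violates

c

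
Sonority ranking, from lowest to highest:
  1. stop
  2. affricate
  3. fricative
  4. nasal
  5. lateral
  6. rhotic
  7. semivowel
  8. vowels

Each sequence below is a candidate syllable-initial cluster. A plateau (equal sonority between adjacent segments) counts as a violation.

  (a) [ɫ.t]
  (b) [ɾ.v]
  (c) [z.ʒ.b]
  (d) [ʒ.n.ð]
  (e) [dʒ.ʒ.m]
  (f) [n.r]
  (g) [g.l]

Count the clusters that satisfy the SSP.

3

(a) sonority 5-1: ill-formed.
(b) sonority 6-3: ill-formed.
(c) sonority 3-3-1: ill-formed.
(d) sonority 3-4-3: ill-formed.
(e) sonority 2-3-4: well-formed.
(f) sonority 4-6: well-formed.
(g) sonority 1-5: well-formed.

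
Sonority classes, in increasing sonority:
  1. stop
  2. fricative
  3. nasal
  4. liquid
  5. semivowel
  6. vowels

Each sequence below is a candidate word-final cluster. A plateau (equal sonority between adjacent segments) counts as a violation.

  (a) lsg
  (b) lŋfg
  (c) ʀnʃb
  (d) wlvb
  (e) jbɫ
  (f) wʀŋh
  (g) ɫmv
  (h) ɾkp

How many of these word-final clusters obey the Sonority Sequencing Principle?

6

(a) 4-2-1 → obeys
(b) 4-3-2-1 → obeys
(c) 4-3-2-1 → obeys
(d) 5-4-2-1 → obeys
(e) 5-1-4 → violates
(f) 5-4-3-2 → obeys
(g) 4-3-2 → obeys
(h) 4-1-1 → violates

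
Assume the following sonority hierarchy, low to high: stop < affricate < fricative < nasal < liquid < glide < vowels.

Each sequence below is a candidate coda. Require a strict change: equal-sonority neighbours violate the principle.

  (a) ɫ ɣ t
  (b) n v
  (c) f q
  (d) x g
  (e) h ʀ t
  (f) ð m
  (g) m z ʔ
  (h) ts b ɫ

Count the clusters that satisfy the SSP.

(a) 5-3-1 → obeys
(b) 4-3 → obeys
(c) 3-1 → obeys
(d) 3-1 → obeys
(e) 3-5-1 → violates
(f) 3-4 → violates
(g) 4-3-1 → obeys
(h) 2-1-5 → violates

5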